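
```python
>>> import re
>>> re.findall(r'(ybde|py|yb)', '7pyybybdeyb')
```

['py', 'yb', 'ybde', 'yb']

`|` is ordered: at each position the engine commits to the first alternative that works.
Scanning left to right: at [1:3] match 'py', group 1 = 'py'; at [3:5] match 'yb', group 1 = 'yb'; at [5:9] match 'ybde', group 1 = 'ybde'; at [9:11] match 'yb', group 1 = 'yb'.
Because there's exactly one group, `findall` drops the full match and keeps group 1 from each hit.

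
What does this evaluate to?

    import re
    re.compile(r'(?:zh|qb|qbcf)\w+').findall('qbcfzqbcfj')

['qbcfzqbcfj']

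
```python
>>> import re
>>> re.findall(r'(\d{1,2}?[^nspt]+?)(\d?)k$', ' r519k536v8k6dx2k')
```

Pattern: 1 to 2 of a digit (lazy), then one or more of any character except [nspt] (lazy) (captured); then optionally a digit (captured); then a literal 'k'; then anchored at the end.
Scanning left to right: at [2:17] match '519k536v8k6dx2k', groups = ('519k536v8k6dx', '2').
Multiple groups make `findall` return tuples — one 2-tuple for the one match.

[('519k536v8k6dx', '2')]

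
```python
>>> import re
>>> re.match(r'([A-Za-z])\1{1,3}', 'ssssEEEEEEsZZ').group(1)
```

After group 1 captures some text, `\1` only succeeds where that same text appears again.
`re.match` only tries the pattern at the start of the string.
The match spans [0:4] → 'ssss'.
Captured: group 1 = 's'.

's'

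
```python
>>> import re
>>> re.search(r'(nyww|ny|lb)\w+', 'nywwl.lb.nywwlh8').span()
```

(0, 5)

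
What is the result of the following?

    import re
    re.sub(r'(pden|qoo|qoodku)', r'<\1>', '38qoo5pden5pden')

'38<qoo>5<pden>5<pden>'

Matches: at [2:5] → 'qoo'; at [6:10] → 'pden'; at [11:15] → 'pden'.
The replacement refers to a captured group, so each match is rewritten using its own captured text.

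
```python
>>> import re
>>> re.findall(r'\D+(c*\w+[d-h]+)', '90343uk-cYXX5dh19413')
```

This matches one or more of a non-digit; then zero or more of the literal 'c', then one or more of a word character, then one or more of a character in [d-h] (captured).
Scanning left to right: at [5:15] match 'uk-cYXX5dh', group 1 = '5dh'.
One capturing group, so `findall` returns just the captured substring from the one match — 1 in all.

['5dh']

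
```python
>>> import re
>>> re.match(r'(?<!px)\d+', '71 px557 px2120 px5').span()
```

(0, 2)

Because the assertion is negative and zero-width, positions next to the forbidden text are skipped.
`re.match` won't scan ahead — the pattern has to work from the very first character.
The match spans [0:2] → '71'.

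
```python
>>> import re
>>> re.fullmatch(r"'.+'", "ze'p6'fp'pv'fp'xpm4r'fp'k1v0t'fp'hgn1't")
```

None

For `fullmatch`, every character of the input must be accounted for by the pattern.
Here there's no way to consume every character, so the call returns None.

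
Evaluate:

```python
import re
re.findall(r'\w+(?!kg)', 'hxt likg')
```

The negative lookahead/lookbehind blocks any match where the forbidden context is present.
`findall` yields the raw match text (2 of them) because the pattern has no groups.

['hxt', 'likg']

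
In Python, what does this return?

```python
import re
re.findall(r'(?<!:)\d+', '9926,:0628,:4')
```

A negative assertion filters positions out without eating any characters.
Matches: at [0:4] → '9926'; at [7:10] → '628'.
Since nothing is captured, `findall` lists the 2 matched substrings directly.

['9926', '628']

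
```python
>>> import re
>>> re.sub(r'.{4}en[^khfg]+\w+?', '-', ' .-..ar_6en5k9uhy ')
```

The `?` after the quantifier makes it lazy — it takes as little as possible before letting the rest of the pattern try.
Every occurrence is swapped for '-'.

' .-..-9uhy '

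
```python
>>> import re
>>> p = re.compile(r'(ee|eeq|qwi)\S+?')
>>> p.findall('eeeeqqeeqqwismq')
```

['ee', 'ee', 'qwi']

The regex engine tests alternatives in the order written; an earlier branch that matches wins even if a later one would match more.
Because there's exactly one group, `findall` drops the full match and keeps group 1 from each hit.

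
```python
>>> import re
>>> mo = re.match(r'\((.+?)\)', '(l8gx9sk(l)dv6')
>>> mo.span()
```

(0, 11)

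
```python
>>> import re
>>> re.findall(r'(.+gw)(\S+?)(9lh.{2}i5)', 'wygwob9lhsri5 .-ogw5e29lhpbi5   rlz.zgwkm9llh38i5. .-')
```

[('wygwob9lhsri5 .-ogw', '5e2', '9lhpbi5')]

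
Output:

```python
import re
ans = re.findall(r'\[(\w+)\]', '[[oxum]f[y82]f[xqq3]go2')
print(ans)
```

['oxum', 'y82', 'xqq3']

Walking the string: at [1:7] match '[oxum]', group 1 = 'oxum'; at [8:13] match '[y82]', group 1 = 'y82'; at [14:20] match '[xqq3]', group 1 = 'xqq3'.
Because there's exactly one group, `findall` drops the full match and keeps group 1 from each hit.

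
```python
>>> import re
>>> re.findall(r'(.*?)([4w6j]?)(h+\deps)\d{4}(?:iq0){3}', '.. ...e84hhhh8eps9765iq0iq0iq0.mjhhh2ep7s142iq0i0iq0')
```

A non-greedy quantifier consumes as few characters as it can — just enough that the remainder of the pattern still matches from where it stops; whatever follows it matches normally.
With 3 capturing groups, `findall` returns a 3-tuple per match.

[('.. ...e8', '4', 'hhhh8eps')]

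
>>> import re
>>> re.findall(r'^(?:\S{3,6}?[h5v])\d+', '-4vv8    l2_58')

['-4vv8']

Pattern: anchored at the start of the string; then 3 to 6 of a non-whitespace character (lazy), then one of [h5v] (non-capturing group); then one or more of a digit.
`findall` yields the raw match text (1 of them) because the pattern has no groups.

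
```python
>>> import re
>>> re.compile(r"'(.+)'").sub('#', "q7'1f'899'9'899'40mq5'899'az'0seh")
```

`sub` substitutes '#' at each match site.

'q7#0seh'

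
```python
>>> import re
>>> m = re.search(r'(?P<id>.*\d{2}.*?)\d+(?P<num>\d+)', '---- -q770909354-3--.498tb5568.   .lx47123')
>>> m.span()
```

(0, 42)

The pattern matches zero or more of any character, then exactly 2 of a digit, then zero or more of any character (lazy) (captured as 'id'); then one or more of a digit; then one or more of a digit (captured as 'num').
Unlike `match`, `search` isn't anchored — it looks for the pattern anywhere in the string.
The match spans [0:42] → '---- -q770909354-3--.498tb5568.   .lx47123'.
Captured: group 1 = '---- -q770909354-3--.498tb5568.   .lx471', group 2 = '3'.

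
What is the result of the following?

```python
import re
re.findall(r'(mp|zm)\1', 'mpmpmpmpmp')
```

['mp', 'mp']

A backreference is literal: `\1` must see the identical characters the first group matched.
Walking the string: at [0:4] match 'mpmp', group 1 = 'mp'; at [4:8] match 'mpmp', group 1 = 'mp'.
With a single group, `findall` returns only what that group captured — 2 items.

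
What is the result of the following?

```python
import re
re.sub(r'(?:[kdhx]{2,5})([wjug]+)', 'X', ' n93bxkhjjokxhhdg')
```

The pattern matches 2 to 5 of one of [kdhx] (non-capturing group); then one or more of one of [wjug] (captured).
Matches: at [5:10] → 'xkhjj'; at [11:17] → 'kxhhdg'.
`sub` substitutes 'X' at each match site.

' n93bXoX'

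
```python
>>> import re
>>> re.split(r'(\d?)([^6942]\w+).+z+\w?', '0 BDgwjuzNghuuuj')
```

The pattern matches optionally a digit (captured); then any character except [6942], then one or more of a word character (captured); then one or more of any character, then one or more of the literal 'z', then optionally a word character.
Matches to split on: at [0:10] → '0 BDgwjuzN'.
The group in the pattern means `split` returns the separators' captures alongside the pieces.

['', '0', ' BDgwj', 'ghuuuj']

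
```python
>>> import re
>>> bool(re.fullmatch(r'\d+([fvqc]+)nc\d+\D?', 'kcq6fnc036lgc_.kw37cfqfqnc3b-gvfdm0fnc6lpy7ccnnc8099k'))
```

False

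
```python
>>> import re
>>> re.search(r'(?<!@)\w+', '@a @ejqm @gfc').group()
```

'jqm'

Because the assertion is negative and zero-width, positions next to the forbidden text are skipped.
The match spans [5:8] → 'jqm'.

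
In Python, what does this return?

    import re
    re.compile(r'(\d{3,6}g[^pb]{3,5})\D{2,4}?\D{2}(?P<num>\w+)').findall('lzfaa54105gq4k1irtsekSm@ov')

Pattern: 3 to 6 of a digit, then the literal 'g', then 3 to 5 of any character except [pb] (captured); then 2 to 4 of a non-digit (lazy), then exactly 2 of a non-digit; then one or more of a word character (captured as 'num').
A `+?`/`*?`/`{m,n}?` starts at its minimum and grows only as far as needed for what follows to match.
Matches: at [5:23] match '54105gq4k1irtsekSm', groups = ('54105gq4k1i', 'kSm').
With 2 capturing groups, `findall` returns a 2-tuple per match.

[('54105gq4k1i', 'kSm')]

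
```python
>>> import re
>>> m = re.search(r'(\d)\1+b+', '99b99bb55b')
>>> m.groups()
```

`\1` is not a pattern — it's the concrete string captured by group 1, re-applied verbatim.
Unlike `match`, `search` isn't anchored — it looks for the pattern anywhere in the string.
The match spans [0:3] → '99b'.
Captured: group 1 = '9'.

('9',)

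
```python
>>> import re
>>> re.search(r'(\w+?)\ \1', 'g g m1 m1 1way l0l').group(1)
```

The match spans [0:3] → 'g g'.
Captured: group 1 = 'g'.

'g'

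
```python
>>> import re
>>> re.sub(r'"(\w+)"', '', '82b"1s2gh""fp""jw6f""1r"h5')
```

`sub` substitutes '' at each match site.

'82bh5'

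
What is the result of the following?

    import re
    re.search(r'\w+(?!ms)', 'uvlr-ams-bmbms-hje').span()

(0, 4)

Because the assertion is negative and zero-width, positions next to the forbidden text are skipped.
The match spans [0:4] → 'uvlr'.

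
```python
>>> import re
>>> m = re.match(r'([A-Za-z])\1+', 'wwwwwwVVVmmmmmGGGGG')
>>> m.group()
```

'wwwwww'

`match` is anchored at position 0; if the pattern doesn't fit there, it returns None.
The match spans [0:6] → 'wwwwww'.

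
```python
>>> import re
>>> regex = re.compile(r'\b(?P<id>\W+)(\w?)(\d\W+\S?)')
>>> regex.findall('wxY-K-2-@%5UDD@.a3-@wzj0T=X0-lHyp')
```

[('-', '', '2-@%5'), ('@.', 'a', '3-@w'), ('=', 'X', '0-l')]

This matches a word boundary (`\b`, zero-width); then one or more of a non-word character (captured as 'id'); then optionally a word character (captured); then a digit, then one or more of a non-word character, then optionally a non-whitespace character (captured).
Matches: at [5:11] match '-2-@%5', groups = ('-', '', '2-@%5'); at [14:21] match '@.a3-@w', groups = ('@.', 'a', '3-@w'); at [25:30] match '=X0-l', groups = ('=', 'X', '0-l').
`findall` packs the 3 group values into a tuple for every match.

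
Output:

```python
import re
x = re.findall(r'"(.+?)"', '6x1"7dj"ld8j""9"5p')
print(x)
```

A `+?`/`*?`/`{m,n}?` starts at its minimum and grows only as far as needed for what follows to match.
Matches: at [3:8] match '"7dj"', group 1 = '7dj'; at [12:16] match '""9"', group 1 = '"9'.
Because there's exactly one group, `findall` drops the full match and keeps group 1 from each hit.

['7dj', '"9']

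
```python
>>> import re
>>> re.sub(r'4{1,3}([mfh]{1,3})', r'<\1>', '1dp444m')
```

The pattern matches 1 to 3 of a literal '4'; then 1 to 3 of one of [mfh] (captured).
Matches: at [3:7] → '444m'.
The replacement refers to a captured group, so each match is rewritten using its own captured text.

'1dp<m>'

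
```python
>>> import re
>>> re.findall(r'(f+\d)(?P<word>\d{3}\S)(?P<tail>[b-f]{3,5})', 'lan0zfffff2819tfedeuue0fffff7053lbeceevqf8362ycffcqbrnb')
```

[('fffff2', '819t', 'fede'), ('fffff7', '053l', 'becee'), ('f8', '362y', 'cffc')]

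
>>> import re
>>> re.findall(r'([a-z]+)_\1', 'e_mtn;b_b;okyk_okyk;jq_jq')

After group 1 captures some text, `\1` only succeeds where that same text appears again.
Scanning left to right: at [6:9] match 'b_b', group 1 = 'b'; at [10:19] match 'okyk_okyk', group 1 = 'okyk'; at [20:25] match 'jq_jq', group 1 = 'jq'.
With a single group, `findall` returns only what that group captured — 3 items.

['b', 'okyk', 'jq']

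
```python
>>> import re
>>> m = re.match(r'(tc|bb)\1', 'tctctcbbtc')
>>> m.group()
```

'tctc'

`match` is anchored at position 0; if the pattern doesn't fit there, it returns None.
The match spans [0:4] → 'tctc'.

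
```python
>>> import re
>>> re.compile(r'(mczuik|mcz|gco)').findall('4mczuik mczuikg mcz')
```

['mczuik', 'mczuik', 'mcz']

The regex engine tests alternatives in the order written; an earlier branch that matches wins even if a later one would match more.
Walking the string: at [1:7] match 'mczuik', group 1 = 'mczuik'; at [8:14] match 'mczuik', group 1 = 'mczuik'; at [16:19] match 'mcz', group 1 = 'mcz'.
One capturing group, so `findall` returns just the captured substring from each match — 3 in all.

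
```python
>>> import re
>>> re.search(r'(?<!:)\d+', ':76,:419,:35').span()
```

(2, 3)

A negative assertion filters positions out without eating any characters.
`re.search` tries every starting position until one works.
The match spans [2:3] → '6'.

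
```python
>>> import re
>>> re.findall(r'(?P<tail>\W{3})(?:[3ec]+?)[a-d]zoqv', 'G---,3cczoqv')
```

With a single group, `findall` returns only what that group captured — 1 item.

['--,']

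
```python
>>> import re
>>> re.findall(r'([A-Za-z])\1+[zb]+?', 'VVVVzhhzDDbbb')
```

['V', 'h', 'D']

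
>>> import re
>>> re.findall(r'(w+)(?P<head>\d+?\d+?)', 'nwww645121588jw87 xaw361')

[('www', '64'), ('w', '87'), ('w', '36')]

The `?` after the quantifier makes it lazy — it takes as little as possible before letting the rest of the pattern try.
With 2 capturing groups, `findall` returns a 2-tuple per match.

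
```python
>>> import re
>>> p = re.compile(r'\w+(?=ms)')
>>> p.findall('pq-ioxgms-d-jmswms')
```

Lookahead/lookbehind check context without consuming it, so the matched span excludes the asserted characters.
Walking the string: at [3:7] → 'ioxg'; at [12:16] → 'jmsw'.
`findall` yields the raw match text (2 of them) because the pattern has no groups.

['ioxg', 'jmsw']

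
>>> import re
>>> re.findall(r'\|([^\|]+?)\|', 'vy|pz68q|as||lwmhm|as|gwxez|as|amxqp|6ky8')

['pz68q', 'lwmhm', 'gwxez', 'amxqp']

Scanning left to right: at [2:9] match '|pz68q|', group 1 = 'pz68q'; at [12:19] match '|lwmhm|', group 1 = 'lwmhm'; at [21:28] match '|gwxez|', group 1 = 'gwxez'; at [30:37] match '|amxqp|', group 1 = 'amxqp'.
Because there's exactly one group, `findall` drops the full match and keeps group 1 from each hit.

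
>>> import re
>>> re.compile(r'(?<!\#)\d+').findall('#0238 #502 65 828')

['238', '02', '65', '828']

The negative lookahead/lookbehind blocks any match where the forbidden context is present.
No capturing groups, so `findall` returns the 4 full match strings.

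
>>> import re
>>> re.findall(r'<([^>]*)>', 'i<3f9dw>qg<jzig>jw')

Walking the string: at [1:8] match '<3f9dw>', group 1 = '3f9dw'; at [10:16] match '<jzig>', group 1 = 'jzig'.
`findall` collects group 1 from each match (2 total).

['3f9dw', 'jzig']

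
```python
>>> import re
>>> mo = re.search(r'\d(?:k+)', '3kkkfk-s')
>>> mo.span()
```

(0, 4)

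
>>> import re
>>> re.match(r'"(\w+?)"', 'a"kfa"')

None

`match` is anchored at position 0; if the pattern doesn't fit there, it returns None.
Here the pattern fails at index 0, so the call returns None.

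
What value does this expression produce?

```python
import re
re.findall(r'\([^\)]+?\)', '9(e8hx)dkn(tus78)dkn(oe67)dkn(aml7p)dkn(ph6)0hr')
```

Scanning left to right: at [1:7] → '(e8hx)'; at [10:17] → '(tus78)'; at [20:26] → '(oe67)'; at [29:36] → '(aml7p)'; at [39:44] → '(ph6)'.
Since nothing is captured, `findall` lists the 5 matched substrings directly.

['(e8hx)', '(tus78)', '(oe67)', '(aml7p)', '(ph6)']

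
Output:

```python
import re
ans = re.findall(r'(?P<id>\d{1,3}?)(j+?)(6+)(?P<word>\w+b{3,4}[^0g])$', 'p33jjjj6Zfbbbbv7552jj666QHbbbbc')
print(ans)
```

[('33', 'jjjj', '6', 'Zfbbbbv7552jj666QHbbbbc')]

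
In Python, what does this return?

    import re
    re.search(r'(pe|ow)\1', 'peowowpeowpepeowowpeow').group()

'owow'

`\1` has to match the exact text group 1 already captured.
`re.search` tries every starting position until one works.
The match spans [2:6] → 'owow'.
Captured: group 1 = 'ow'.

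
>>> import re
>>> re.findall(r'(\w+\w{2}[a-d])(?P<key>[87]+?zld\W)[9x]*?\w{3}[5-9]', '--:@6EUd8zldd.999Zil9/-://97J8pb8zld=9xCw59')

Pattern: one or more of a word character, then exactly 2 of a word character, then a character in [a-d] (captured); then one or more of one of [87] (lazy), then the literal 'zld', then a non-word character (captured as 'key'); then zero or more of one of [9x] (lazy), then exactly 3 of a word character, then a character in [5-9].
Scanning left to right: at [26:42] match '97J8pb8zld=9xCw5', groups = ('97J8pb', '8zld=').
Multiple groups make `findall` return tuples — one 2-tuple for the one match.

[('97J8pb', '8zld=')]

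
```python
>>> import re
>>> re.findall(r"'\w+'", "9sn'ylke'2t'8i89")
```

`findall` yields the raw match text (1 of them) because the pattern has no groups.

["'ylke'"]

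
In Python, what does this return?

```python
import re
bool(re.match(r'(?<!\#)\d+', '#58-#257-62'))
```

False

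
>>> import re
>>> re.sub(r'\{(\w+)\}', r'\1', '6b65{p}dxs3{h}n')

'6b65pdxs3hn'

Each match is replaced using the text its own group 1 captured.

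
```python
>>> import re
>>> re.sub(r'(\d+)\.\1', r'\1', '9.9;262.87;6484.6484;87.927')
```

'9;262.87;6484;87.927'

The backreference `\1` re-matches whatever the first group consumed, character for character.
Matches: at [0:3] → '9.9'; at [11:20] → '6484.6484'.
The replacement refers to a captured group, so each match is rewritten using its own captured text.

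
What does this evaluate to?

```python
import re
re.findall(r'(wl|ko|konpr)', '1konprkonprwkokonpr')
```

Alternation isn't longest-match — the leftmost alternative that fits at this position is chosen.
With a single group, `findall` returns only what that group captured — 4 items.

['ko', 'ko', 'ko', 'ko']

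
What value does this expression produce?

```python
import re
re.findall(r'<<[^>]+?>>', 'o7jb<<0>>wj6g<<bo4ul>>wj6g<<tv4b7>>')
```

['<<0>>', '<<bo4ul>>', '<<tv4b7>>']

`findall` yields the raw match text (3 of them) because the pattern has no groups.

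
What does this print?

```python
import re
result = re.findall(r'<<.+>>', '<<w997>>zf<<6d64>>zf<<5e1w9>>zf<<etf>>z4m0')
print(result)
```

['<<w997>>zf<<6d64>>zf<<5e1w9>>zf<<etf>>']

No capturing groups, so `findall` returns the 1 full match string.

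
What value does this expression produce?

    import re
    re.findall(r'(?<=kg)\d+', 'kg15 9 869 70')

['15']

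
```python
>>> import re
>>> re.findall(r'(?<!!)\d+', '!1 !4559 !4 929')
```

The negative lookahead/lookbehind blocks any match where the forbidden context is present.
Since nothing is captured, `findall` lists the 2 matched substrings directly.

['559', '929']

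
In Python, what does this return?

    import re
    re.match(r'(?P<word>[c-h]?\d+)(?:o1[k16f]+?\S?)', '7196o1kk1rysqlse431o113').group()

`re.match` won't scan ahead — the pattern has to work from the very first character.
The match spans [0:8] → '7196o1kk'.

'7196o1kk'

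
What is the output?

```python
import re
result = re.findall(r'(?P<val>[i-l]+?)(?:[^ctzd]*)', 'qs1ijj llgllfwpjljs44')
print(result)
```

This matches one or more of a character in [i-l] (lazy) (captured as 'val'); then zero or more of any character except [ctzd] (non-capturing group).
Scanning left to right: at [3:21] match 'ijj llgllfwpjljs44', group 1 = 'i'.
`findall` collects group 1 from the one match (1 total).

['i']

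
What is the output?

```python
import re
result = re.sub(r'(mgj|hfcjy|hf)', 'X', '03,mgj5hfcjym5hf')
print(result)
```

`|` is ordered: at each position the engine commits to the first alternative that works.
Matches: at [3:6] → 'mgj'; at [7:12] → 'hfcjy'; at [14:16] → 'hf'.
Each match is replaced by 'X'.

03,X5Xm5X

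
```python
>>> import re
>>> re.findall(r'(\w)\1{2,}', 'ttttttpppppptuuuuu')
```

The backreference `\1` re-matches whatever the first group consumed, character for character.
One capturing group, so `findall` returns just the captured substring from each match — 3 in all.

['t', 'p', 'u']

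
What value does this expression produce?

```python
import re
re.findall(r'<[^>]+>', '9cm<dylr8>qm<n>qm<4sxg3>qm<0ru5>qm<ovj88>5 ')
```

With no groups in the pattern, `findall` gives back each whole match — 5 here.

['<dylr8>', '<n>', '<4sxg3>', '<0ru5>', '<ovj88>']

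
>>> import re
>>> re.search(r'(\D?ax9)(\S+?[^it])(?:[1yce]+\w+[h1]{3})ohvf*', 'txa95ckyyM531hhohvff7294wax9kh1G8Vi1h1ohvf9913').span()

The pattern matches optionally a non-digit, then the literal 'ax9' (captured); then one or more of a non-whitespace character (lazy), then any character except [it] (captured); then one or more of one of [1yce], then one or more of a word character, then exactly 3 of one of [h1] (non-capturing group); then the literal 'ohv', then zero or more of the literal 'f'.
`re.search` scans for the first position where the pattern succeeds.
The match spans [24:42] → 'wax9kh1G8Vi1h1ohvf'.
Captured: group 1 = 'wax9', group 2 = 'kh'.

(24, 42)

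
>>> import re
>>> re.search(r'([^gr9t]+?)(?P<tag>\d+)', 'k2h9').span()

(0, 2)

This matches one or more of any character except [gr9t] (lazy) (captured); then one or more of a digit (captured as 'tag').
Lazy quantifiers expand one character at a time until the remainder of the pattern can match.
`search` walks the string left to right and returns the first match it finds.
The match spans [0:2] → 'k2'.
Captured: group 1 = 'k', group 2 = '2'.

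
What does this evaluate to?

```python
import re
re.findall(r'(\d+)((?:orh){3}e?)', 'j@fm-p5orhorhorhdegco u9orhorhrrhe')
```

Pattern: one or more of a digit (captured); then the literal 'orh' repeated 3 times, then optionally a literal 'e' (captured).
With 2 capturing groups, `findall` returns a 2-tuple per match.

[('5', 'orhorhorh')]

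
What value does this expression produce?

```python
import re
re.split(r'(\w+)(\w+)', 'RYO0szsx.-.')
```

This matches one or more of a word character (captured); then one or more of a word character (captured).
Matches to split on: at [0:8] → 'RYO0szsx'.
With a capturing group present, the delimiter's captured portion is kept in the result list.

['', 'RYO0szs', 'x', '.-.']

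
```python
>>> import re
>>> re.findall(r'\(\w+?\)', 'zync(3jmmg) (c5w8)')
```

No capturing groups, so `findall` returns the 2 full match strings.

['(3jmmg)', '(c5w8)']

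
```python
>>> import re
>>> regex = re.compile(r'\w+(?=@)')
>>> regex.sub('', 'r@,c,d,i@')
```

Lookahead/lookbehind check context without consuming it, so the matched span excludes the asserted characters.
`sub` substitutes '' at each match site.

'@,c,d,@'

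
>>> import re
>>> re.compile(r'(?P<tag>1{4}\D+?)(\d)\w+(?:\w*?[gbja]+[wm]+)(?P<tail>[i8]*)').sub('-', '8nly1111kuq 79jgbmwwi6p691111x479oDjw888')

The pattern matches exactly 4 of the literal '1', then one or more of a non-digit (lazy) (captured as 'tag'); then a digit (captured); then one or more of a word character; then zero or more of a word character (lazy), then one or more of one of [gbja], then one or more of one of [wm] (non-capturing group); then zero or more of one of [i8] (captured as 'tail').
Matches: at [4:40] → '1111kuq 79jgbmwwi6p691111x479oDjw888'.
Each match is replaced by '-'.

'8nly-'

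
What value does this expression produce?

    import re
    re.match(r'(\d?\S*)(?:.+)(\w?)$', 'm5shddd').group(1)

'm5shdd'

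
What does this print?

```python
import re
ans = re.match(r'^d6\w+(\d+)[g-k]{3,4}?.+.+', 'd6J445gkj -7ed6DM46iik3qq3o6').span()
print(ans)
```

`match` is anchored at position 0; if the pattern doesn't fit there, it returns None.
The match spans [0:28] → 'd6J445gkj -7ed6DM46iik3qq3o6'.

(0, 28)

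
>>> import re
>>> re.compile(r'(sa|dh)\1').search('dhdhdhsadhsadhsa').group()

`\1` is not a pattern — it's the concrete string captured by group 1, re-applied verbatim.
`search` walks the string left to right and returns the first match it finds.
The match spans [0:4] → 'dhdh'.
Captured: group 1 = 'dh'.

'dhdh'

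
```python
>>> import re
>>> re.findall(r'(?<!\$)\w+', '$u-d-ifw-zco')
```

`(?!…)`/`(?<!…)` only lets a position through if the neighbouring text does NOT match; no characters are consumed.
No capturing groups, so `findall` returns the 3 full match strings.

['d', 'ifw', 'zco']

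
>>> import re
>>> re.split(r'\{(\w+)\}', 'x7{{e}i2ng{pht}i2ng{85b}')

['x7{', 'e', 'i2ng', 'pht', 'i2ng', '85b', '']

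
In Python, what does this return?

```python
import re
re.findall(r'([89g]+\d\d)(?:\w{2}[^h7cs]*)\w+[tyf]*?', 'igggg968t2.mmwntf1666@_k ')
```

Pattern: one or more of one of [89g], then a digit, then a digit (captured); then exactly 2 of a word character, then zero or more of any character except [h7cs] (non-capturing group); then one or more of a word character, then zero or more of one of [tyf] (lazy).
Walking the string: at [1:24] match 'gggg968t2.mmwntf1666@_k', group 1 = 'gggg968'.
Because there's exactly one group, `findall` drops the full match and keeps group 1 from the one hit.

['gggg968']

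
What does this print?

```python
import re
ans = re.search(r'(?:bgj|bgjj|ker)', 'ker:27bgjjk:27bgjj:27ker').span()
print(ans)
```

The match spans [0:3] → 'ker'.

(0, 3)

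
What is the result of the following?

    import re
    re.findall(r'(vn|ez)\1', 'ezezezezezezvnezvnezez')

['ez', 'ez', 'ez', 'ez']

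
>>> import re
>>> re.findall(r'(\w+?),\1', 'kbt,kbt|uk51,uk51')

['kbt', 'uk51']

After group 1 captures some text, `\1` only succeeds where that same text appears again.
Matches: at [0:7] match 'kbt,kbt', group 1 = 'kbt'; at [8:17] match 'uk51,uk51', group 1 = 'uk51'.
One capturing group, so `findall` returns just the captured substring from each match — 2 in all.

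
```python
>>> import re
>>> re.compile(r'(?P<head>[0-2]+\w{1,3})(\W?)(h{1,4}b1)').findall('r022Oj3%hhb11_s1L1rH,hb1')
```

[('022Oj3', '%', 'hhb1'), ('1rH', ',', 'hb1')]

Pattern: one or more of a character in [0-2], then 1 to 3 of a word character (captured as 'head'); then optionally a non-word character (captured); then 1 to 4 of the literal 'h', then the literal 'b1' (captured).
Walking the string: at [1:12] match '022Oj3%hhb1', groups = ('022Oj3', '%', 'hhb1'); at [17:24] match '1rH,hb1', groups = ('1rH', ',', 'hb1').
`findall` packs the 3 group values into a tuple for every match.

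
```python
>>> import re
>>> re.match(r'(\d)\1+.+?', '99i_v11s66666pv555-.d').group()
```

'99i'

`re.match` won't scan ahead — the pattern has to work from the very first character.
The match spans [0:3] → '99i'.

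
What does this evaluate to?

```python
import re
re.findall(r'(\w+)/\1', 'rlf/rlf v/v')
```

['rlf', 'v']

After group 1 captures some text, `\1` only succeeds where that same text appears again.
`findall` collects group 1 from each match (2 total).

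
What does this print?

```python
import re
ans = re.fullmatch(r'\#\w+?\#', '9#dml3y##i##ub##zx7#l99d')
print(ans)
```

None

`fullmatch` succeeds only if the pattern covers the string from start to end.
Here the pattern can't cover the whole string, so the call returns None.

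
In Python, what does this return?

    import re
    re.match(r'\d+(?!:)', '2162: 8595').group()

`re.match` won't scan ahead — the pattern has to work from the very first character.
The match spans [0:3] → '216'.

'216'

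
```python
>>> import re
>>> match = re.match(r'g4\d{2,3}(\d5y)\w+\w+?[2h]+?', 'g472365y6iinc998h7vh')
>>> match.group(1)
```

'65y'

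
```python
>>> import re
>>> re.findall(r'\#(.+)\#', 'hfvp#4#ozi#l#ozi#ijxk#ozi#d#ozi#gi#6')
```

Walking the string: at [4:35] match '#4#ozi#l#ozi#ijxk#ozi#d#ozi#gi#', group 1 = '4#ozi#l#ozi#ijxk#ozi#d#ozi#gi'.
`findall` collects group 1 from the one match (1 total).

['4#ozi#l#ozi#ijxk#ozi#d#ozi#gi']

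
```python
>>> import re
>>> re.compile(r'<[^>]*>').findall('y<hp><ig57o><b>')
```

Scanning left to right: at [1:5] → '<hp>'; at [5:12] → '<ig57o>'; at [12:15] → '<b>'.
`findall` yields the raw match text (3 of them) because the pattern has no groups.

['<hp>', '<ig57o>', '<b>']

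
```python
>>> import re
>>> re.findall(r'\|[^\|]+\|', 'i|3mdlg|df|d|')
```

Matches: at [1:8] → '|3mdlg|'; at [10:13] → '|d|'.
With no groups in the pattern, `findall` gives back each whole match — 2 here.

['|3mdlg|', '|d|']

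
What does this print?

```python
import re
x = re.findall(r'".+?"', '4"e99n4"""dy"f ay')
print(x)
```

['"e99n4"', '""dy"']

Scanning left to right: at [1:8] → '"e99n4"'; at [8:13] → '""dy"'.
Since nothing is captured, `findall` lists the 2 matched substrings directly.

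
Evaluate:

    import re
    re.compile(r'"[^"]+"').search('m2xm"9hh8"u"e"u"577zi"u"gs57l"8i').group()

'"9hh8"'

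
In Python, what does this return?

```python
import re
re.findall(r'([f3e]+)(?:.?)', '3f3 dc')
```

['3f3']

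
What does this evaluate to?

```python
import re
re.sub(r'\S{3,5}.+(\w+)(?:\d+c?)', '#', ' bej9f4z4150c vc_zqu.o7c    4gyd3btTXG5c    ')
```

This matches 3 to 5 of a non-whitespace character, then one or more of any character; then one or more of a word character (captured); then one or more of a digit, then optionally the literal 'c' (non-capturing group).
Matches: at [1:40] → 'bej9f4z4150c vc_zqu.o7c    4gyd3btTXG5c'.
Each match is replaced by '#'.

' #    '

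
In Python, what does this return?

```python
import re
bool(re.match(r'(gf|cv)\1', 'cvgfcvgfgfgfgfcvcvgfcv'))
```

False

`re.match` won't scan ahead — the pattern has to work from the very first character.
Here the string doesn't start with a match, so the call returns None, and `bool(None)` is False.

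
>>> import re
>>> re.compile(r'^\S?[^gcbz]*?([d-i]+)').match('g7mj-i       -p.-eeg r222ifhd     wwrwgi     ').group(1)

'i'

The match spans [0:6] → 'g7mj-i'.
Captured: group 1 = 'i'.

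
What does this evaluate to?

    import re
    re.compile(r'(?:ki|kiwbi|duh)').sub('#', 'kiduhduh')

'###'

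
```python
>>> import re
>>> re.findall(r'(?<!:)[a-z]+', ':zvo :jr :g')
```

The negative lookaround is zero-width — it rules out positions where the adjacent text would match, without consuming anything.
Scanning left to right: at [2:4] → 'vo'; at [7:8] → 'r'.
With no groups in the pattern, `findall` gives back each whole match — 2 here.

['vo', 'r']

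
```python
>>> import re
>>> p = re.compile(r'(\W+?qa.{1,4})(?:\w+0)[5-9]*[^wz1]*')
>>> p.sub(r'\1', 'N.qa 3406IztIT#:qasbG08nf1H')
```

Pattern: one or more of a non-word character (lazy), then the literal 'qa', then 1 to 4 of any character (captured); then one or more of a word character, then the literal '0' (non-capturing group); then zero or more of a character in [5-9], then zero or more of any character except [wz1].
`\1` in the replacement pulls in group 1's text for each match.

'N.qa 3ztIT#:qasb1H'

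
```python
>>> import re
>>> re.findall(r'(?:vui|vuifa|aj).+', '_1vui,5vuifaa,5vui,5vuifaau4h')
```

['vui,5vuifaa,5vui,5vuifaau4h']

With no groups in the pattern, `findall` gives back each whole match — 1 here.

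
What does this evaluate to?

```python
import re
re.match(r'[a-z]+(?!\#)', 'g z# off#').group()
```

'g'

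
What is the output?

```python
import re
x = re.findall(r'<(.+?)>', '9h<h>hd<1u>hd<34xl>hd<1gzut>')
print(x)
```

['h', '1u', '34xl', '1gzut']

A non-greedy quantifier consumes as few characters as it can — just enough that the remainder of the pattern still matches from where it stops; whatever follows it matches normally.
Scanning left to right: at [2:5] match '<h>', group 1 = 'h'; at [7:11] match '<1u>', group 1 = '1u'; at [13:19] match '<34xl>', group 1 = '34xl'; at [21:28] match '<1gzut>', group 1 = '1gzut'.
With a single group, `findall` returns only what that group captured — 4 items.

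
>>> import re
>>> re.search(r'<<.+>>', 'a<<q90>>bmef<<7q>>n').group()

The match spans [1:18] → '<<q90>>bmef<<7q>>'.

'<<q90>>bmef<<7q>>'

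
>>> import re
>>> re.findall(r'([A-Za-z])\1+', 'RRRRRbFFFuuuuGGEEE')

['R', 'F', 'u', 'G', 'E']

`\1` has to match the exact text group 1 already captured.
Scanning left to right: at [0:5] match 'RRRRR', group 1 = 'R'; at [6:9] match 'FFF', group 1 = 'F'; at [9:13] match 'uuuu', group 1 = 'u'; at [13:15] match 'GG', group 1 = 'G'; at [15:18] match 'EEE', group 1 = 'E'.
One capturing group, so `findall` returns just the captured substring from each match — 5 in all.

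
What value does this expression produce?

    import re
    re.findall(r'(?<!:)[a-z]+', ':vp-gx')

['p', 'gx']

The negative lookaround is zero-width — it rules out positions where the adjacent text would match, without consuming anything.
`findall` yields the raw match text (2 of them) because the pattern has no groups.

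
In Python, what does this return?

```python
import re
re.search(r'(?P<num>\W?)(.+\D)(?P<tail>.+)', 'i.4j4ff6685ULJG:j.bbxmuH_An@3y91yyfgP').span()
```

The pattern matches optionally a non-word character (captured as 'num'); then one or more of any character, then a non-digit (captured); then one or more of any character (captured as 'tail').
`re.search` scans for the first position where the pattern succeeds.
The match spans [0:37] → 'i.4j4ff6685ULJG:j.bbxmuH_An@3y91yyfgP'.
Captured: group 1 = '', group 2 = 'i.4j4ff6685ULJG:j.bbxmuH_An@3y91yyfg', group 3 = 'P'.

(0, 37)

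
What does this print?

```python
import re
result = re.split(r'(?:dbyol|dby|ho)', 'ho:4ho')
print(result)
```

['', ':4', '']

Matches to split on: at [0:2] → 'ho'; at [4:6] → 'ho'.
Each match becomes a cut point; 3 segments remain.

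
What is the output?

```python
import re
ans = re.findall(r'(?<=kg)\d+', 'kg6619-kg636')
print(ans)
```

Because the assertion is zero-width, the text it checks is not consumed and won't appear in the result.
Matches: at [2:6] → '6619'; at [9:12] → '636'.
`findall` yields the raw match text (2 of them) because the pattern has no groups.

['6619', '636']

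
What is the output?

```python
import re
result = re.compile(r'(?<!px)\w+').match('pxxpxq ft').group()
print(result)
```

The negative lookahead/lookbehind blocks any match where the forbidden context is present.
`re.match` won't scan ahead — the pattern has to work from the very first character.
The match spans [0:6] → 'pxxpxq'.

pxxpxq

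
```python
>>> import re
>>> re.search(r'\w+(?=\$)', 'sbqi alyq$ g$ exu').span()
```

The positive lookaround only admits positions where the adjacent text matches; those characters stay outside the span.
The match spans [5:9] → 'alyq'.

(5, 9)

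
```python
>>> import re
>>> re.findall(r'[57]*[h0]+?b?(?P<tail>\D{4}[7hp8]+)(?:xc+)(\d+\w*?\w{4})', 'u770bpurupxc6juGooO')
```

[('purup', '6juGo')]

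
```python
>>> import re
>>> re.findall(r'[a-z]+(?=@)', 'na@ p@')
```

['na', 'p']

The positive lookaround only admits positions where the adjacent text matches; those characters stay outside the span.
Scanning left to right: at [0:2] → 'na'; at [4:5] → 'p'.
With no groups in the pattern, `findall` gives back each whole match — 2 here.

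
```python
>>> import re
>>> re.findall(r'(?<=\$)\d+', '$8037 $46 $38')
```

['8037', '46', '38']

The lookaround is zero-width — it requires the adjacent text to match without consuming it, so the asserted text isn't part of the match.
Walking the string: at [1:5] → '8037'; at [7:9] → '46'; at [11:13] → '38'.
No capturing groups, so `findall` returns the 3 full match strings.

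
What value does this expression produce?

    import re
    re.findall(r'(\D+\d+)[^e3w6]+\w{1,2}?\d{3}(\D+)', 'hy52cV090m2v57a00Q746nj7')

[('hy52', 'nj')]

Pattern: one or more of a non-digit, then one or more of a digit (captured); then one or more of any character except [e3w6], then 1 to 2 of a word character (lazy), then exactly 3 of a digit; then one or more of a non-digit (captured).
With 2 capturing groups, `findall` returns a 2-tuple per match.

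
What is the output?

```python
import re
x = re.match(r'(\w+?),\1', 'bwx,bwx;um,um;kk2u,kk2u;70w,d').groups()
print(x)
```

The match spans [0:7] → 'bwx,bwx'.
Captured: group 1 = 'bwx'.

('bwx',)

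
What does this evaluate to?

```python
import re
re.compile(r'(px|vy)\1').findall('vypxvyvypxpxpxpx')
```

['vy', 'px', 'px']

`\1` has to match the exact text group 1 already captured.
Walking the string: at [4:8] match 'vyvy', group 1 = 'vy'; at [8:12] match 'pxpx', group 1 = 'px'; at [12:16] match 'pxpx', group 1 = 'px'.
`findall` collects group 1 from each match (3 total).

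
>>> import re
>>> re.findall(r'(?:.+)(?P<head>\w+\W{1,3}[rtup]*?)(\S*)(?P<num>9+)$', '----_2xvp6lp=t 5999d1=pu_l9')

This matches one or more of any character (non-capturing group); then one or more of a word character, then 1 to 3 of a non-word character, then zero or more of one of [rtup] (lazy) (captured as 'head'); then zero or more of a non-whitespace character (captured); then one or more of a literal '9' (captured as 'num'); then anchored at the end.
Matches: at [0:27] match '----_2xvp6lp=t 5999d1=pu_l9', groups = ('1=', 'pu_l', '9').
With 3 capturing groups, `findall` returns a 3-tuple per match.

[('1=', 'pu_l', '9')]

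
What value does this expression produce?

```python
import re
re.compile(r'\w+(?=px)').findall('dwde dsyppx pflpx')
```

['dsyp', 'pfl']

Lookahead/lookbehind check context without consuming it, so the matched span excludes the asserted characters.
Matches: at [5:9] → 'dsyp'; at [12:15] → 'pfl'.
With no groups in the pattern, `findall` gives back each whole match — 2 here.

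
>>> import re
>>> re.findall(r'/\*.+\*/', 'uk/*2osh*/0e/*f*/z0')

['/*2osh*/0e/*f*/']

No capturing groups, so `findall` returns the 1 full match string.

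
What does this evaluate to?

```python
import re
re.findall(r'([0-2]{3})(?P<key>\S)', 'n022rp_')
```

Pattern: exactly 3 of a character in [0-2] (captured); then a non-whitespace character (captured as 'key').
2 groups means the one result is a tuple of 2 captured strings — 1 here.

[('022', 'r')]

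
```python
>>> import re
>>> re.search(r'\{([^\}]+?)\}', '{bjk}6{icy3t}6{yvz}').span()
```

`re.search` scans for the first position where the pattern succeeds.
The match spans [0:5] → '{bjk}'.
Captured: group 1 = 'bjk'.

(0, 5)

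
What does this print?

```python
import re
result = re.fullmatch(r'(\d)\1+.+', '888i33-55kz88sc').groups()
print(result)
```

('8',)

`\1` has to match the exact text group 1 already captured.
`re.fullmatch` requires the pattern to consume the entire string.
The match spans [0:15] → '888i33-55kz88sc'.
Captured: group 1 = '8'.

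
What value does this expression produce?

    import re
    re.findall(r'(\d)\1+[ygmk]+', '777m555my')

A backreference is literal: `\1` must see the identical characters the first group matched.
`findall` collects group 1 from each match (2 total).

['7', '5']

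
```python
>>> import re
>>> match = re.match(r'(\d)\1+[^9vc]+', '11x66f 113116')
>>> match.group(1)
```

The match spans [0:13] → '11x66f 113116'.
Captured: group 1 = '1'.

'1'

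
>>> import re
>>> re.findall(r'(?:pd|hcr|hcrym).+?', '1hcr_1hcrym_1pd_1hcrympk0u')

Branches in `(...|...)` are attempted left-to-right; the first branch that allows the whole pattern to succeed is taken.
With no groups in the pattern, `findall` gives back each whole match — 4 here.

['hcr_', 'hcry', 'pd_', 'hcry']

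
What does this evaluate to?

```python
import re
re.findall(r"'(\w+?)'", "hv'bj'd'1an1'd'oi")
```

With a single group, `findall` returns only what that group captured — 2 items.

['bj', '1an1']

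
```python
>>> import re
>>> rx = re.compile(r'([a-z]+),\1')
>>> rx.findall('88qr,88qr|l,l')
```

['l']

`\1` is not a pattern — it's the concrete string captured by group 1, re-applied verbatim.
With a single group, `findall` returns only what that group captured — 1 item.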